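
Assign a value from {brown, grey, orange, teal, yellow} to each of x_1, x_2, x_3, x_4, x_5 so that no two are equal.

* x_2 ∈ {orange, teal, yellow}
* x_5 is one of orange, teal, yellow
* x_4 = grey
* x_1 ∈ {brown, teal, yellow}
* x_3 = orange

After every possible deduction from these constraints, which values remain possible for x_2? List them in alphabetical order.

x_3 has just one choice, so x_3 = orange. Eliminate orange elsewhere: x_2, x_5.
x_4's domain is down to {grey}, so x_4 = grey.
The 3 still-open variables draw from only 3 values {brown, teal, yellow}, so each is used; only x_1 can be brown, hence x_1 = brown.
No further eliminations apply; x_2 can still be any of teal, yellow.

teal, yellow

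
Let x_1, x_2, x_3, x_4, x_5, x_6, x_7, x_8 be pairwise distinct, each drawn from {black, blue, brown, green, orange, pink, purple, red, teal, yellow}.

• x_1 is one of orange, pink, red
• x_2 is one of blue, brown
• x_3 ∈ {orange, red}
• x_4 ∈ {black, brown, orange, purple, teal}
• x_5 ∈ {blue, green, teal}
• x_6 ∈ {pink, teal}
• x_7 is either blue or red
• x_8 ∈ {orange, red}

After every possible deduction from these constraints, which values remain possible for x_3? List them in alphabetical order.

x_3 and x_8 share exactly the 2 values {orange, red}; by pigeonhole those values go to them, so strike orange, red from x_1, x_4, x_7.
x_1's domain is down to {pink}, so x_1 = pink. Strike pink from x_6.
x_6 has just one choice, so x_6 = teal. So x_4, x_5 can't be teal.
x_7's domain is down to {blue}, so x_7 = blue. Eliminate blue elsewhere: x_2, x_5.
x_2 has just one choice, so x_2 = brown. Eliminate brown elsewhere: x_4.
x_5 has just one choice, so x_5 = green.
No further eliminations apply; x_3 can still be any of orange, red.

orange, red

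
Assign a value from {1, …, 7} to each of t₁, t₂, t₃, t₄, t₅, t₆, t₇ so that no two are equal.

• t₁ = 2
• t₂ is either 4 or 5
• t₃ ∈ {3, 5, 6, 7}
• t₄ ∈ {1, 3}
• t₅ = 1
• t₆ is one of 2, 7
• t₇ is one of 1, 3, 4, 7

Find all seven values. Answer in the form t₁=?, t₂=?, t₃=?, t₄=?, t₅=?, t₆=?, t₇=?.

t₁=2, t₂=5, t₃=6, t₄=3, t₅=1, t₆=7, t₇=4

t₁'s domain is down to {2}, so t₁ = 2. Strike 2 from t₆.
t₅ must be 1 (only option left). Strike 1 from t₄, t₇.
That leaves t₆ = 7. So t₃, t₇ can't be 7.
That leaves t₄ = 3. Strike 3 from t₃, t₇.
t₇ must be 4 (only option left). Eliminate 4 elsewhere: t₂.
t₂'s domain is down to {5}, so t₂ = 5. Remove 5 from t₃.
t₃ must be 6 (only option left).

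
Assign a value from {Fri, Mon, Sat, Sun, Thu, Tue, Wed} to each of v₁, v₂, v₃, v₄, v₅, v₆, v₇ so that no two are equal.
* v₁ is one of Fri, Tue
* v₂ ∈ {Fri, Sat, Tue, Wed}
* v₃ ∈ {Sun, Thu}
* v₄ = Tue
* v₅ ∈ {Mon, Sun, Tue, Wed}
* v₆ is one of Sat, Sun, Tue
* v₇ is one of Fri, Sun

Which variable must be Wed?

v₂

v₄ must be Tue (only option left). Strike Tue from v₁, v₂, v₅, v₆.
v₁ must be Fri (only option left). Strike Fri from v₂, v₇.
v₇'s domain is down to {Sun}, so v₇ = Sun. Remove Sun from v₃, v₅, v₆.
v₃ has just one choice, so v₃ = Thu.
v₆'s domain is down to {Sat}, so v₆ = Sat. Strike Sat from v₂.
So Wed goes to v₂.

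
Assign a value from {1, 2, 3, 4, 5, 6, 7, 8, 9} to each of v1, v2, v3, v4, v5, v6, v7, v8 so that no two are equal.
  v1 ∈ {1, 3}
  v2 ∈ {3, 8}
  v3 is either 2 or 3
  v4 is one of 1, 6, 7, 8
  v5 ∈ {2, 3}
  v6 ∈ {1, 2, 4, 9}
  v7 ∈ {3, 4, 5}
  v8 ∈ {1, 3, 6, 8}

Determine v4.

7

The 2 variables v3 and v5 are confined to {2, 3}, which locks those values in; drop them from v1, v2, v6, v7, v8.
v1 must be 1 (only option left). Eliminate 1 elsewhere: v4, v6, v8.
That leaves v2 = 8. Remove 8 from v4, v8.
v8's domain is down to {6}, so v8 = 6. Eliminate 6 elsewhere: v4.
So v4 = 7.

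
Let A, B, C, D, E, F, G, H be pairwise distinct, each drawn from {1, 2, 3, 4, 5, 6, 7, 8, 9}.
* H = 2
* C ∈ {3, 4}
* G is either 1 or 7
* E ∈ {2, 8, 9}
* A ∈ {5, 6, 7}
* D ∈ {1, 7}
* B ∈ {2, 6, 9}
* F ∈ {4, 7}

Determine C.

3

H has just one choice, so H = 2. Eliminate 2 elsewhere: B, E.
D and G share exactly the 2 values {1, 7}; by pigeonhole those values go to them, so strike 1, 7 from A, F.
F's domain is down to {4}, so F = 4. Remove 4 from C.
So C = 3.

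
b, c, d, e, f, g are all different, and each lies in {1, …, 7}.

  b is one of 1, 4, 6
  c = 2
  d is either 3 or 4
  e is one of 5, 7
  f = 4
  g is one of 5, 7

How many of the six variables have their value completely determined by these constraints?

3

c has just one choice, so c = 2.
That leaves f = 4. Remove 4 from b, d.
d's domain is down to {3}, so d = 3.
Determined: c=2, d=3, f=4. The other variables each still have more than one consistent value. That makes 3.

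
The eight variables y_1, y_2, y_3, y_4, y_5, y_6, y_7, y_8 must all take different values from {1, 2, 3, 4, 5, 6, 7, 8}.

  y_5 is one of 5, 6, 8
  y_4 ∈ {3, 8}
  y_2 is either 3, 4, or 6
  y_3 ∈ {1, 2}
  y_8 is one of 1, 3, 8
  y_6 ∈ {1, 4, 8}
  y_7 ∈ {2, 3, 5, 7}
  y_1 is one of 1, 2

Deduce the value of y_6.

The 8 variables draw from only 8 values {1, 2, 3, 4, 5, 6, 7, 8}, so each is used; only y_7 can be 7, hence y_7 = 7.
The 7 still-open variables draw from only 7 values {1, 2, 3, 4, 5, 6, 8}, so each is used; only y_5 can be 5, hence y_5 = 5.
The 6 still-open variables together cover exactly {1, 2, 3, 4, 6, 8} — 6 values for 6 variables — and 6 appears only in y_2's list, so y_2 = 6.
The 5 still-open variables draw from only 5 values {1, 2, 3, 4, 8}, so each is used; only y_6 can be 4, hence y_6 = 4.

4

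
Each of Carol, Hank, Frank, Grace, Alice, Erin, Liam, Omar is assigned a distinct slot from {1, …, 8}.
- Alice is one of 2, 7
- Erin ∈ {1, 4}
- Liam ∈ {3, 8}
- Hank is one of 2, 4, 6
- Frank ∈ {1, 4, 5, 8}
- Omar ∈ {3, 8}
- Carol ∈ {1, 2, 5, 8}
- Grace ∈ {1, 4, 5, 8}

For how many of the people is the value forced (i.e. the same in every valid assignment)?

3

Among the 8 variables, 6 fits only Hank (and all 8 values in {1, 2, 3, 4, 5, 6, 7, 8} must be used), so Hank = 6.
Among the 7 still-open variables, 7 fits only Alice (and all 7 values in {1, 2, 3, 4, 5, 7, 8} must be used), so Alice = 7.
The 6 still-open variables together cover exactly {1, 2, 3, 4, 5, 8} — 6 values for 6 variables — and 2 appears only in Carol's list, so Carol = 2.
Liam and Omar share exactly the 2 values {3, 8}; by pigeonhole those values go to them, so strike 3, 8 from Frank, Grace.
Determined: Carol=2, Hank=6, Alice=7. The other people each still have more than one consistent value. That makes 3.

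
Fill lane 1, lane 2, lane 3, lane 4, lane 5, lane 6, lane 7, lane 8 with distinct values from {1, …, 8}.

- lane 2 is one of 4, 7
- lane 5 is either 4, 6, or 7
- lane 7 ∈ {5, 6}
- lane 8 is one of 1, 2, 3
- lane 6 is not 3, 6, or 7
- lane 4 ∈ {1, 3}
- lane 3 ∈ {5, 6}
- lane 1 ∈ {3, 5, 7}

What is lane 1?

3

The 8 variables draw from only 8 values {1, 2, 3, 4, 5, 6, 7, 8}, so each is used; only lane 6 can be 8, hence lane 6 = 8.
The 7 still-open variables draw from only 7 values {1, 2, 3, 4, 5, 6, 7}, so each is used; only lane 8 can be 2, hence lane 8 = 2.
The 6 still-open variables draw from only 6 values {1, 3, 4, 5, 6, 7}, so each is used; only lane 4 can be 1, hence lane 4 = 1.
The 5 still-open variables together cover exactly {3, 4, 5, 6, 7} — 5 values for 5 variables — and 3 appears only in lane 1's list, so lane 1 = 3.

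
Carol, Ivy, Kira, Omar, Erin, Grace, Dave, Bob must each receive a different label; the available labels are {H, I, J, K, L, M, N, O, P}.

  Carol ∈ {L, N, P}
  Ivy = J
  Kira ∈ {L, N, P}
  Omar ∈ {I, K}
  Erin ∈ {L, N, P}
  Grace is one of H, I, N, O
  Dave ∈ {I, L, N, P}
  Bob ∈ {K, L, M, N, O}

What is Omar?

Ivy must be J (only option left).
Carol, Kira, Erin between them cover only {L, N, P} — a naked triple. Remove those values from Grace, Dave, Bob.
That leaves Dave = I. Strike I from Omar, Grace.
So Omar = K.

K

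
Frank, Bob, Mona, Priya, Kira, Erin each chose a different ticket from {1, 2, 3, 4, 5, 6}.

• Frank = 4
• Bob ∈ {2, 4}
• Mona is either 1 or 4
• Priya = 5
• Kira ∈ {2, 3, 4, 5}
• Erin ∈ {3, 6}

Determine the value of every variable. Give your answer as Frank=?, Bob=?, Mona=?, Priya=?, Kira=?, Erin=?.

Frank has just one choice, so Frank = 4. Eliminate 4 elsewhere: Bob, Mona, Kira.
Bob must be 2 (only option left). Eliminate 2 elsewhere: Kira.
Mona's domain is down to {1}, so Mona = 1.
That leaves Priya = 5. Remove 5 from Kira.
Kira's domain is down to {3}, so Kira = 3. Eliminate 3 elsewhere: Erin.
Erin's domain is down to {6}, so Erin = 6.

Frank=4, Bob=2, Mona=1, Priya=5, Kira=3, Erin=6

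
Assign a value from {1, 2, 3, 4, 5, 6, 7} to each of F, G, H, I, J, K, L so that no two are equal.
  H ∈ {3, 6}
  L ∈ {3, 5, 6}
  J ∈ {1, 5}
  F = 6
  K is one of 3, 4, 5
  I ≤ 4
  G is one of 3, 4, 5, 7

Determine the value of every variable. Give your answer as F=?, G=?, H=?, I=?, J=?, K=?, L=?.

F=6, G=7, H=3, I=2, J=1, K=4, L=5

F must be 6 (only option left). Eliminate 6 elsewhere: H, L.
H must be 3 (only option left). Strike 3 from G, I, K, L.
L's domain is down to {5}, so L = 5. So G, J, K can't be 5.
J has just one choice, so J = 1. Eliminate 1 elsewhere: I.
That leaves K = 4. Eliminate 4 elsewhere: G, I.
G has just one choice, so G = 7.
That leaves I = 2.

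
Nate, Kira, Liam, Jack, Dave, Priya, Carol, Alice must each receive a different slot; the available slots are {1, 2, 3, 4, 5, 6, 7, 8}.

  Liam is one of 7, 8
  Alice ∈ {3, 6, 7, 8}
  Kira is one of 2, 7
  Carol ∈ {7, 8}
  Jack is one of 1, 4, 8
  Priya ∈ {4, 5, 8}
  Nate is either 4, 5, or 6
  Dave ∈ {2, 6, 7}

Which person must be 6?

Dave

The 8 variables together cover exactly {1, 2, 3, 4, 5, 6, 7, 8} — 8 values for 8 variables — and 1 appears only in Jack's list, so Jack = 1.
The 7 still-open variables together cover exactly {2, 3, 4, 5, 6, 7, 8} — 7 values for 7 variables — and 3 appears only in Alice's list, so Alice = 3.
The 2 variables Liam and Carol are confined to {7, 8}, which locks those values in; drop them from Kira, Dave, Priya.
Kira's domain is down to {2}, so Kira = 2. Remove 2 from Dave.
So 6 goes to Dave.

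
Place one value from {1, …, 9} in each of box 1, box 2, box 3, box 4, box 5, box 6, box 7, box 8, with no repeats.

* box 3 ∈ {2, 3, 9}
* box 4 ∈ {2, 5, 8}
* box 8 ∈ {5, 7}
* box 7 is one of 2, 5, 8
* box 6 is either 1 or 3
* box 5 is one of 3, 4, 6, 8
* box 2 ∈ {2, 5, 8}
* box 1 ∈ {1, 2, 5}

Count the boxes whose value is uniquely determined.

4

box 2, box 4, box 7 share exactly the 3 values {2, 5, 8}; by pigeonhole those values go to them, so strike 2, 5, 8 from box 1, box 3, box 5, box 8.
That leaves box 1 = 1. Remove 1 from box 6.
box 6 has just one choice, so box 6 = 3. Strike 3 from box 3, box 5.
box 8 has just one choice, so box 8 = 7.
box 3's domain is down to {9}, so box 3 = 9.
Determined: box 1=1, box 3=9, box 6=3, box 8=7. The other boxes each still have more than one consistent value. That makes 4.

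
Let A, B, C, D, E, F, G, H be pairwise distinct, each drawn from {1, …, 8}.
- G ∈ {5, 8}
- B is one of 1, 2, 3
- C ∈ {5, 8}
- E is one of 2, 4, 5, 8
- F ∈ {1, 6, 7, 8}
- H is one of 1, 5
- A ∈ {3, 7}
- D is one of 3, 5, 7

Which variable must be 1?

The 8 variables together cover exactly {1, 2, 3, 4, 5, 6, 7, 8} — 8 values for 8 variables — and 4 appears only in E's list, so E = 4.
The 7 still-open variables draw from only 7 values {1, 2, 3, 5, 6, 7, 8}, so each is used; only B can be 2, hence B = 2.
Among the 6 still-open variables, 6 fits only F (and all 6 values in {1, 3, 5, 6, 7, 8} must be used), so F = 6.
Among the 5 still-open variables, 1 fits only H (and all 5 values in {1, 3, 5, 7, 8} must be used), so H = 1.

H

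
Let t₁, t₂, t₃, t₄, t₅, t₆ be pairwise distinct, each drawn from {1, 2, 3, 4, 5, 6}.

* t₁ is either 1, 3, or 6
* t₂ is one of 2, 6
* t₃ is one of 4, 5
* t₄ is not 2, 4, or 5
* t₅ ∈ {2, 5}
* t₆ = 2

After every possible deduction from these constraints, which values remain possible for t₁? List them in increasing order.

t₆'s domain is down to {2}, so t₆ = 2. So t₂, t₅ can't be 2.
t₂ has just one choice, so t₂ = 6. Strike 6 from t₁, t₄.
That leaves t₅ = 5. Remove 5 from t₃.
That leaves t₃ = 4.
No further eliminations apply; t₁ can still be any of 1, 3.

1, 3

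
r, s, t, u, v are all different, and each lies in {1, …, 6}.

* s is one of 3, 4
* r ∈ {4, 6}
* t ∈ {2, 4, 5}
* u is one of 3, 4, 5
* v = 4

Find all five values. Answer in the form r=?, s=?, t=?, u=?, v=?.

r=6, s=3, t=2, u=5, v=4

v's domain is down to {4}, so v = 4. So r, s, t, u can't be 4.
That leaves r = 6.
s's domain is down to {3}, so s = 3. Remove 3 from u.
u's domain is down to {5}, so u = 5. Eliminate 5 elsewhere: t.
t has just one choice, so t = 2.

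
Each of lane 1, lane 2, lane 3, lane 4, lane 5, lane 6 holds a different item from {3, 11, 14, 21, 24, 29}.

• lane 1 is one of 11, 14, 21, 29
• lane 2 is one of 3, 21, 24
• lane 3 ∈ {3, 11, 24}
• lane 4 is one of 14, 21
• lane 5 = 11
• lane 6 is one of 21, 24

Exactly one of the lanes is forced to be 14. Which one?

lane 5 must be 11 (only option left). Remove 11 from lane 1, lane 3.
The 5 still-open variables together cover exactly {3, 14, 21, 24, 29} — 5 values for 5 variables — and 29 appears only in lane 1's list, so lane 1 = 29.
The 4 still-open variables together cover exactly {3, 14, 21, 24} — 4 values for 4 variables — and 14 appears only in lane 4's list, so lane 4 = 14.

lane 4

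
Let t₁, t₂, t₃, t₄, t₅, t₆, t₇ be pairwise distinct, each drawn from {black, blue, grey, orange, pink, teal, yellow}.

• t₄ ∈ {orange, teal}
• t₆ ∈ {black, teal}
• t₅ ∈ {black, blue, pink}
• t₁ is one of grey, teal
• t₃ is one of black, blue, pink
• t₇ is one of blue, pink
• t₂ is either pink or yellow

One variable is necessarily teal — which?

t₆

The 7 variables draw from only 7 values {black, blue, grey, orange, pink, teal, yellow}, so each is used; only t₁ can be grey, hence t₁ = grey.
Among the 6 still-open variables, orange fits only t₄ (and all 6 values in {black, blue, orange, pink, teal, yellow} must be used), so t₄ = orange.
The 5 still-open variables together cover exactly {black, blue, pink, teal, yellow} — 5 values for 5 variables — and teal appears only in t₆'s list, so t₆ = teal.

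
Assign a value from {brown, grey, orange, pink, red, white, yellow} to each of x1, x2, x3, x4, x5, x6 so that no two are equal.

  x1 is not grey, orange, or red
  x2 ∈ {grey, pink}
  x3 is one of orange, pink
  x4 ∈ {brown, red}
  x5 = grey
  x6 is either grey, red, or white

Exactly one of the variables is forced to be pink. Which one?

x2

x5 has just one choice, so x5 = grey. Eliminate grey elsewhere: x2, x6.
So pink goes to x2.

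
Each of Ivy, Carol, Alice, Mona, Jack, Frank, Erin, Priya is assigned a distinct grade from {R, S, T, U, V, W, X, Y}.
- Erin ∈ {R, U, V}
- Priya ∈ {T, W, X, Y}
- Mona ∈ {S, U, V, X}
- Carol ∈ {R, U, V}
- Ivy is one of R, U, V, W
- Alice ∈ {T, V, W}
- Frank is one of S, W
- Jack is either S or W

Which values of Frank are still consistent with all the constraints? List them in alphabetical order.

Among the 8 variables, Y fits only Priya (and all 8 values in {R, S, T, U, V, W, X, Y} must be used), so Priya = Y.
The 7 still-open variables together cover exactly {R, S, T, U, V, W, X} — 7 values for 7 variables — and T appears only in Alice's list, so Alice = T.
The 6 still-open variables draw from only 6 values {R, S, U, V, W, X}, so each is used; only Mona can be X, hence Mona = X.
Jack and Frank share exactly the 2 values {S, W}; by pigeonhole those values go to them, so strike S, W from Ivy.
No further eliminations apply; Frank can still be any of S, W.

S, W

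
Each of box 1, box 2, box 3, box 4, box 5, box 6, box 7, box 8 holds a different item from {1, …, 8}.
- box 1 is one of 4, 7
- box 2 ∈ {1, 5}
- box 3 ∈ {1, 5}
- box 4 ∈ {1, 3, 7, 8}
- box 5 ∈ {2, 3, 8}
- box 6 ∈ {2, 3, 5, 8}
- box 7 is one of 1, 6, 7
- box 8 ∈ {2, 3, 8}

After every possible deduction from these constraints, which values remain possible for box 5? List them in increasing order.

The 8 variables together cover exactly {1, 2, 3, 4, 5, 6, 7, 8} — 8 values for 8 variables — and 4 appears only in box 1's list, so box 1 = 4.
The 7 still-open variables draw from only 7 values {1, 2, 3, 5, 6, 7, 8}, so each is used; only box 7 can be 6, hence box 7 = 6.
The 6 still-open variables together cover exactly {1, 2, 3, 5, 7, 8} — 6 values for 6 variables — and 7 appears only in box 4's list, so box 4 = 7.
box 2 and box 3 share exactly the 2 values {1, 5}; by pigeonhole those values go to them, so strike 1, 5 from box 6.
No further eliminations apply; box 5 can still be any of 2, 3, 8.

2, 3, 8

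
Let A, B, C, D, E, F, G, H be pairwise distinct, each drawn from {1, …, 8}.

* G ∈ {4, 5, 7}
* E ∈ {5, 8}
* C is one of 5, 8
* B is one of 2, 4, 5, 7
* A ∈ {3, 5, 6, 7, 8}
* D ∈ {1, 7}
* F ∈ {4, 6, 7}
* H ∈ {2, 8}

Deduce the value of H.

The 8 variables draw from only 8 values {1, 2, 3, 4, 5, 6, 7, 8}, so each is used; only D can be 1, hence D = 1.
The 7 still-open variables draw from only 7 values {2, 3, 4, 5, 6, 7, 8}, so each is used; only A can be 3, hence A = 3.
Among the 6 still-open variables, 6 fits only F (and all 6 values in {2, 4, 5, 6, 7, 8} must be used), so F = 6.
C and E between them cover only {5, 8} — a naked pair. Remove those values from B, G, H.
So H = 2.

2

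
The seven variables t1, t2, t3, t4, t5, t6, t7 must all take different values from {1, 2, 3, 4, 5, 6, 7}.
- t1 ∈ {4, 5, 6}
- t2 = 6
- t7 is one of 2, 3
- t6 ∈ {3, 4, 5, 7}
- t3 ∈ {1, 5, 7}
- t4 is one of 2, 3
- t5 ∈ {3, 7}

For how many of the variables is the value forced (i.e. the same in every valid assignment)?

t2 must be 6 (only option left). Eliminate 6 elsewhere: t1.
Among the 6 still-open variables, 1 fits only t3 (and all 6 values in {1, 2, 3, 4, 5, 7} must be used), so t3 = 1.
t4 and t7 between them cover only {2, 3} — a naked pair. Remove those values from t5, t6.
That leaves t5 = 7. So t6 can't be 7.
Determined: t2=6, t3=1, t5=7. The other variables each still have more than one consistent value. That makes 3.

3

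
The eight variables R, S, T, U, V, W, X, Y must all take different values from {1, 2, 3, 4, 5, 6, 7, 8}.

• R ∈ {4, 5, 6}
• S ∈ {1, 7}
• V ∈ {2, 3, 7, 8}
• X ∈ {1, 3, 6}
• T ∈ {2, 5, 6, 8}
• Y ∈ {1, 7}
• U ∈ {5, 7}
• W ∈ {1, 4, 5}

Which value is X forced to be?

3

S and Y share exactly the 2 values {1, 7}; by pigeonhole those values go to them, so strike 1, 7 from U, V, W, X.
That leaves U = 5. Remove 5 from R, T, W.
W has just one choice, so W = 4. Remove 4 from R.
R has just one choice, so R = 6. Strike 6 from T, X.
So X = 3.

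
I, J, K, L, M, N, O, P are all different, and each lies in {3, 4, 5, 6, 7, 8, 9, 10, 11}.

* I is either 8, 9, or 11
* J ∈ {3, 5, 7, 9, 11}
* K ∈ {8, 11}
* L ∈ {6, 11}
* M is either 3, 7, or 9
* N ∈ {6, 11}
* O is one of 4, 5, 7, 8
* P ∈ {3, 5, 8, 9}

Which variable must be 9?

Among the 8 variables, 4 fits only O (and all 8 values in {3, 4, 5, 6, 7, 8, 9, 11} must be used), so O = 4.
The 2 variables L and N are confined to {6, 11}, which locks those values in; drop them from I, J, K.
K must be 8 (only option left). Strike 8 from I, P.
So 9 goes to I.

I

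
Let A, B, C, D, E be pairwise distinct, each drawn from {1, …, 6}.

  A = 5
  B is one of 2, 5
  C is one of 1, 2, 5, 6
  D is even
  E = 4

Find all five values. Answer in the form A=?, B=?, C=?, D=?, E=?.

A=5, B=2, C=1, D=6, E=4

A must be 5 (only option left). Remove 5 from B, C.
B has just one choice, so B = 2. Strike 2 from C, D.
That leaves E = 4. Eliminate 4 elsewhere: D.
D's domain is down to {6}, so D = 6. Strike 6 from C.
That leaves C = 1.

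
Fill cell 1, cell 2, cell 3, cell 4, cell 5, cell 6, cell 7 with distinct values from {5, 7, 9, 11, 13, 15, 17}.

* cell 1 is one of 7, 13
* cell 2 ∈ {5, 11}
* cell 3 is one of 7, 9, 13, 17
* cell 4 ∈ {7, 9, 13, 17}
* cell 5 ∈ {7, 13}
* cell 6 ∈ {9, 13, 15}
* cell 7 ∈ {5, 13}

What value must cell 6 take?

Among the 7 variables, 11 fits only cell 2 (and all 7 values in {5, 7, 9, 11, 13, 15, 17} must be used), so cell 2 = 11.
Among the 6 still-open variables, 5 fits only cell 7 (and all 6 values in {5, 7, 9, 13, 15, 17} must be used), so cell 7 = 5.
The 5 still-open variables together cover exactly {7, 9, 13, 15, 17} — 5 values for 5 variables — and 15 appears only in cell 6's list, so cell 6 = 15.

15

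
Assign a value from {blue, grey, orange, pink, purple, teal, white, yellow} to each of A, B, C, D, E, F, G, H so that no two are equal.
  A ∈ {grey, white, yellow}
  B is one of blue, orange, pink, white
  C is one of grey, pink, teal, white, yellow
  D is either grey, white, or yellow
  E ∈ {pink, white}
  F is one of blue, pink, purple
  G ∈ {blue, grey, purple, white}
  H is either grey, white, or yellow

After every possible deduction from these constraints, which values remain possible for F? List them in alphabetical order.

blue, purple

Among the 8 variables, orange fits only B (and all 8 values in {blue, grey, orange, pink, purple, teal, white, yellow} must be used), so B = orange.
The 7 still-open variables draw from only 7 values {blue, grey, pink, purple, teal, white, yellow}, so each is used; only C can be teal, hence C = teal.
A, D, H between them cover only {grey, white, yellow} — a naked triple. Remove those values from E, G.
That leaves E = pink. Remove pink from F.
No further eliminations apply; F can still be any of blue, purple.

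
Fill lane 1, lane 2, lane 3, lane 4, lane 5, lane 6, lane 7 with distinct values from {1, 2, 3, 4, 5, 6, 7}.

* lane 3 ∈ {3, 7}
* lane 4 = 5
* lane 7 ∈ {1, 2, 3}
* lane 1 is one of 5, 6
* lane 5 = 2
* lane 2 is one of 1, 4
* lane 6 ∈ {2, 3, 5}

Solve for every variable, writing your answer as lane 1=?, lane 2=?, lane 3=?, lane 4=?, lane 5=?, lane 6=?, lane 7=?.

lane 4 must be 5 (only option left). So lane 1, lane 6 can't be 5.
lane 5 has just one choice, so lane 5 = 2. Remove 2 from lane 6, lane 7.
lane 6 has just one choice, so lane 6 = 3. Eliminate 3 elsewhere: lane 3, lane 7.
That leaves lane 7 = 1. Remove 1 from lane 2.
lane 1's domain is down to {6}, so lane 1 = 6.
lane 2 has just one choice, so lane 2 = 4.
That leaves lane 3 = 7.

lane 1=6, lane 2=4, lane 3=7, lane 4=5, lane 5=2, lane 6=3, lane 7=1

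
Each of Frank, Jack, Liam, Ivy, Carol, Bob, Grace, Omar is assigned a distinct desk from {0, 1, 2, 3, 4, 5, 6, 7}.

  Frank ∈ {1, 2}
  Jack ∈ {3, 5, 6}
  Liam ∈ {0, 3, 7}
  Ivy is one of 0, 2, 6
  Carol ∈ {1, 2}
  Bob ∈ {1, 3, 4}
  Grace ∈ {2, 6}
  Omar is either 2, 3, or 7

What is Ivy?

Among the 8 variables, 4 fits only Bob (and all 8 values in {0, 1, 2, 3, 4, 5, 6, 7} must be used), so Bob = 4.
The 7 still-open variables draw from only 7 values {0, 1, 2, 3, 5, 6, 7}, so each is used; only Jack can be 5, hence Jack = 5.
The 2 variables Frank and Carol are confined to {1, 2}, which locks those values in; drop them from Ivy, Grace, Omar.
Grace must be 6 (only option left). So Ivy can't be 6.
So Ivy = 0.

0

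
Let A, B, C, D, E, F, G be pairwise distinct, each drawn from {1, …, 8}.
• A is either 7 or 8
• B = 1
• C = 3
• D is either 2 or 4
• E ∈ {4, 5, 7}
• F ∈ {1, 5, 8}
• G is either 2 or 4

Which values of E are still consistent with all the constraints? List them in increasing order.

B's domain is down to {1}, so B = 1. Eliminate 1 elsewhere: F.
C must be 3 (only option left).
D and G between them cover only {2, 4} — a naked pair. Remove those values from E.
No further eliminations apply; E can still be any of 5, 7.

5, 7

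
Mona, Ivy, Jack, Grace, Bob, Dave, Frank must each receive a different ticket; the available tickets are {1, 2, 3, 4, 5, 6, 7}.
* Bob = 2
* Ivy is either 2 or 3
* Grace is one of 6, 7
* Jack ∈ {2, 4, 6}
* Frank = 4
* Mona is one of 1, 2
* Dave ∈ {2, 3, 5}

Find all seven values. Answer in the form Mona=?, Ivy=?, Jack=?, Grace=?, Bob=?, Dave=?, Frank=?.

Mona=1, Ivy=3, Jack=6, Grace=7, Bob=2, Dave=5, Frank=4

Bob's domain is down to {2}, so Bob = 2. Remove 2 from Mona, Ivy, Jack, Dave.
Frank's domain is down to {4}, so Frank = 4. So Jack can't be 4.
Mona's domain is down to {1}, so Mona = 1.
Ivy has just one choice, so Ivy = 3. So Dave can't be 3.
Jack must be 6 (only option left). Remove 6 from Grace.
That leaves Grace = 7.
Dave must be 5 (only option left).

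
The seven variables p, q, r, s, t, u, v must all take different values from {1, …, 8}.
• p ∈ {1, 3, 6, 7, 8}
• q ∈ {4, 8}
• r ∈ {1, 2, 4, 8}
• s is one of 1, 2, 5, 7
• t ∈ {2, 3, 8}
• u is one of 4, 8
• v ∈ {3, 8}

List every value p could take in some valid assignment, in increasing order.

q and u share exactly the 2 values {4, 8}; by pigeonhole those values go to them, so strike 4, 8 from p, r, t, v.
v must be 3 (only option left). Eliminate 3 elsewhere: p, t.
t must be 2 (only option left). Strike 2 from r, s.
r must be 1 (only option left). Strike 1 from p, s.
No further eliminations apply; p can still be any of 6, 7.

6, 7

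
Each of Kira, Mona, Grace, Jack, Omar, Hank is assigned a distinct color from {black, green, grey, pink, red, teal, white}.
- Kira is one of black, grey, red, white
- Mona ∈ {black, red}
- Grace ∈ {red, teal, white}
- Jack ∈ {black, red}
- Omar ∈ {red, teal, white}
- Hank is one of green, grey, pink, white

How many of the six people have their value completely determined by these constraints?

The 2 variables Mona and Jack are confined to {black, red}, which locks those values in; drop them from Kira, Grace, Omar.
Grace and Omar between them cover only {teal, white} — a naked pair. Remove those values from Kira, Hank.
Kira must be grey (only option left). Remove grey from Hank.
Determined: Kira=grey. The other people each still have more than one consistent value. That makes 1.

1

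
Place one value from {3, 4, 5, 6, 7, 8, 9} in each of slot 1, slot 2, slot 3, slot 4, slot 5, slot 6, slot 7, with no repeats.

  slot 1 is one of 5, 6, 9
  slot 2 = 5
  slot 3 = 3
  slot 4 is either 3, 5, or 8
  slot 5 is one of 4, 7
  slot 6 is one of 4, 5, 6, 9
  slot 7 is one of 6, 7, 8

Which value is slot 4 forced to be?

slot 2's domain is down to {5}, so slot 2 = 5. Remove 5 from slot 1, slot 4, slot 6.
slot 3's domain is down to {3}, so slot 3 = 3. Remove 3 from slot 4.
So slot 4 = 8.

8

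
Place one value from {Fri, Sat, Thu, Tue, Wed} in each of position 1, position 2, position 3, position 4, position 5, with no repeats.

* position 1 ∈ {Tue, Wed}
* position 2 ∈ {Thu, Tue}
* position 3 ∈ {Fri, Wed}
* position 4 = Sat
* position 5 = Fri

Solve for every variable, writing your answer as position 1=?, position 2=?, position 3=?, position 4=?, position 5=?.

position 1=Tue, position 2=Thu, position 3=Wed, position 4=Sat, position 5=Fri

position 4's domain is down to {Sat}, so position 4 = Sat.
position 5's domain is down to {Fri}, so position 5 = Fri. Remove Fri from position 3.
position 3's domain is down to {Wed}, so position 3 = Wed. So position 1 can't be Wed.
position 1's domain is down to {Tue}, so position 1 = Tue. Strike Tue from position 2.
position 2 must be Thu (only option left).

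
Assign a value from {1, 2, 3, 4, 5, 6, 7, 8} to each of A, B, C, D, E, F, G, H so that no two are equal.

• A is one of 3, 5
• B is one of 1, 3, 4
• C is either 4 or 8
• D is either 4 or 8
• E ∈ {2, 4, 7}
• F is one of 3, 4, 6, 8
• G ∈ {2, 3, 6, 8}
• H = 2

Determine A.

H's domain is down to {2}, so H = 2. Remove 2 from E, G.
Among the 7 still-open variables, 1 fits only B (and all 7 values in {1, 3, 4, 5, 6, 7, 8} must be used), so B = 1.
The 6 still-open variables draw from only 6 values {3, 4, 5, 6, 7, 8}, so each is used; only A can be 5, hence A = 5.

5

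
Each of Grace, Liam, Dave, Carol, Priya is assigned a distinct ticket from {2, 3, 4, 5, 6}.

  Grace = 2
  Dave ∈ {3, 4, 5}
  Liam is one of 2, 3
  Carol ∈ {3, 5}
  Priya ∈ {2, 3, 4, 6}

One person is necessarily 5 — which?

Grace's domain is down to {2}, so Grace = 2. So Liam, Priya can't be 2.
Liam has just one choice, so Liam = 3. Strike 3 from Dave, Carol, Priya.
So 5 goes to Carol.

Carol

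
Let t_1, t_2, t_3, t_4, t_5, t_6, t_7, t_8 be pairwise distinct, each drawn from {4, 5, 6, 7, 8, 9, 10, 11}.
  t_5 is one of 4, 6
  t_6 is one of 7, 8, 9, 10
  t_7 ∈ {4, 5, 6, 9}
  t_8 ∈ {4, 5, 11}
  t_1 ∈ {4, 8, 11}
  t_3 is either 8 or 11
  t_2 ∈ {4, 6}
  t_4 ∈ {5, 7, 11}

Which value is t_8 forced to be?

5

Among the 8 variables, 10 fits only t_6 (and all 8 values in {4, 5, 6, 7, 8, 9, 10, 11} must be used), so t_6 = 10.
The 7 still-open variables together cover exactly {4, 5, 6, 7, 8, 9, 11} — 7 values for 7 variables — and 7 appears only in t_4's list, so t_4 = 7.
The 6 still-open variables draw from only 6 values {4, 5, 6, 8, 9, 11}, so each is used; only t_7 can be 9, hence t_7 = 9.
The 5 still-open variables draw from only 5 values {4, 5, 6, 8, 11}, so each is used; only t_8 can be 5, hence t_8 = 5.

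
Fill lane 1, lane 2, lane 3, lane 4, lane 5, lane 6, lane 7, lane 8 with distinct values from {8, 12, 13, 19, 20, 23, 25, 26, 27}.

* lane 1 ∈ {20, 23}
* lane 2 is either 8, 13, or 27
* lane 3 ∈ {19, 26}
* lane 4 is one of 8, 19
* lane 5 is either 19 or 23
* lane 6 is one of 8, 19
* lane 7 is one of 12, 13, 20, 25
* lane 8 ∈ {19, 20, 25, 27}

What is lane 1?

lane 4 and lane 6 between them cover only {8, 19} — a naked pair. Remove those values from lane 2, lane 3, lane 5, lane 8.
lane 3 has just one choice, so lane 3 = 26.
lane 5 must be 23 (only option left). Remove 23 from lane 1.
So lane 1 = 20.

20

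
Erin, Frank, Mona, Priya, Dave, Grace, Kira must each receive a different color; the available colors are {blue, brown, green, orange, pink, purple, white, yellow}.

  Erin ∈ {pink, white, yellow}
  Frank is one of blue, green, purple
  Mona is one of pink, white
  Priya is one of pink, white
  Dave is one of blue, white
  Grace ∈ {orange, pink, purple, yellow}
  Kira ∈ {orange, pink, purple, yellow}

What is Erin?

yellow

The 7 variables together cover exactly {blue, green, orange, pink, purple, white, yellow} — 7 values for 7 variables — and green appears only in Frank's list, so Frank = green.
The 6 still-open variables together cover exactly {blue, orange, pink, purple, white, yellow} — 6 values for 6 variables — and blue appears only in Dave's list, so Dave = blue.
Mona and Priya between them cover only {pink, white} — a naked pair. Remove those values from Erin, Grace, Kira.
So Erin = yellow.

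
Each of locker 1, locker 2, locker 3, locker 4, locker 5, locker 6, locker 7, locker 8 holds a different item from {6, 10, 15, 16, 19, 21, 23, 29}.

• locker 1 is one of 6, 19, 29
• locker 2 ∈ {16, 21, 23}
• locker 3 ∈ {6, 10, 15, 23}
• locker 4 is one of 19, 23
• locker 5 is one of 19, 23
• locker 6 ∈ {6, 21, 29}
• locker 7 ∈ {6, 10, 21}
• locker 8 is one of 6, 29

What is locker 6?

21

Among the 8 variables, 15 fits only locker 3 (and all 8 values in {6, 10, 15, 16, 19, 21, 23, 29} must be used), so locker 3 = 15.
The 7 still-open variables draw from only 7 values {6, 10, 16, 19, 21, 23, 29}, so each is used; only locker 7 can be 10, hence locker 7 = 10.
The 6 still-open variables draw from only 6 values {6, 16, 19, 21, 23, 29}, so each is used; only locker 2 can be 16, hence locker 2 = 16.
The 5 still-open variables together cover exactly {6, 19, 21, 23, 29} — 5 values for 5 variables — and 21 appears only in locker 6's list, so locker 6 = 21.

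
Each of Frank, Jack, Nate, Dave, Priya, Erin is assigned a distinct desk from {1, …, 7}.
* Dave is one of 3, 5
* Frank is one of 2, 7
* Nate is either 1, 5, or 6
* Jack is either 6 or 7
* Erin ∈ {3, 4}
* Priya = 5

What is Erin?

4

Priya has just one choice, so Priya = 5. Remove 5 from Nate, Dave.
Dave's domain is down to {3}, so Dave = 3. Strike 3 from Erin.
So Erin = 4.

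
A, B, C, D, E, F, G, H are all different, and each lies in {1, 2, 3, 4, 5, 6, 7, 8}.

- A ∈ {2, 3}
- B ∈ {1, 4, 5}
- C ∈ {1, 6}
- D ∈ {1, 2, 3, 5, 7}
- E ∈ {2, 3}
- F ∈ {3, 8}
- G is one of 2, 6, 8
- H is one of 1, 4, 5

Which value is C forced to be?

1

The 8 variables together cover exactly {1, 2, 3, 4, 5, 6, 7, 8} — 8 values for 8 variables — and 7 appears only in D's list, so D = 7.
A and E between them cover only {2, 3} — a naked pair. Remove those values from F, G.
F's domain is down to {8}, so F = 8. Strike 8 from G.
G has just one choice, so G = 6. Remove 6 from C.
So C = 1.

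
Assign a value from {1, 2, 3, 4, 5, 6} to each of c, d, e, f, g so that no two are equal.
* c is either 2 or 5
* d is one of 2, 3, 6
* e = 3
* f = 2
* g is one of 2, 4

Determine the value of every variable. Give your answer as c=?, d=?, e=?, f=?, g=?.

c=5, d=6, e=3, f=2, g=4

e's domain is down to {3}, so e = 3. Strike 3 from d.
f has just one choice, so f = 2. So c, d, g can't be 2.
g has just one choice, so g = 4.
c has just one choice, so c = 5.
d has just one choice, so d = 6.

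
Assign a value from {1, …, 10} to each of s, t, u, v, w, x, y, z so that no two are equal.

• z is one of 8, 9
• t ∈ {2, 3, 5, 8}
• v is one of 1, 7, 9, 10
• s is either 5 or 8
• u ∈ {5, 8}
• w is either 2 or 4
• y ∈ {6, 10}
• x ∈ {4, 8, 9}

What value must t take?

3

The 2 variables s and u are confined to {5, 8}, which locks those values in; drop them from t, x, z.
z's domain is down to {9}, so z = 9. Eliminate 9 elsewhere: v, x.
x's domain is down to {4}, so x = 4. Eliminate 4 elsewhere: w.
w's domain is down to {2}, so w = 2. Remove 2 from t.
So t = 3.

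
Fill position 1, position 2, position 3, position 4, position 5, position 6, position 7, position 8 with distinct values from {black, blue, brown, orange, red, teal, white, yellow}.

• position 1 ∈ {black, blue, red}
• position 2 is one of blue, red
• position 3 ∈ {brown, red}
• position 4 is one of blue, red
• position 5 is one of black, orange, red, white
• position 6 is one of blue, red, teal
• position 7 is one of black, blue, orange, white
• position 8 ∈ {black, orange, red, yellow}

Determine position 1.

The 8 variables draw from only 8 values {black, blue, brown, orange, red, teal, white, yellow}, so each is used; only position 3 can be brown, hence position 3 = brown.
The 7 still-open variables together cover exactly {black, blue, orange, red, teal, white, yellow} — 7 values for 7 variables — and teal appears only in position 6's list, so position 6 = teal.
Among the 6 still-open variables, yellow fits only position 8 (and all 6 values in {black, blue, orange, red, white, yellow} must be used), so position 8 = yellow.
position 2 and position 4 between them cover only {blue, red} — a naked pair. Remove those values from position 1, position 5, position 7.
So position 1 = black.

black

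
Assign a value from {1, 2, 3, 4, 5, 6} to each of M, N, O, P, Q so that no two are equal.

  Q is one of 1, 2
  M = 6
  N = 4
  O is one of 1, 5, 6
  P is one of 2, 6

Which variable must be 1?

Q

M must be 6 (only option left). Remove 6 from O, P.
That leaves N = 4.
P's domain is down to {2}, so P = 2. Strike 2 from Q.
So 1 goes to Q.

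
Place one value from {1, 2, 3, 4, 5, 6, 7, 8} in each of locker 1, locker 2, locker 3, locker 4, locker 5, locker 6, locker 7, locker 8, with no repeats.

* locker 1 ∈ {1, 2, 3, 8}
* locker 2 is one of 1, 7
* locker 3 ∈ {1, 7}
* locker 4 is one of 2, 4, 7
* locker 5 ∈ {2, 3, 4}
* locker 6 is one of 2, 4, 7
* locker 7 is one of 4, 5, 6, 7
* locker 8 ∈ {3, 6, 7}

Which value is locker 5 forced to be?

3

The 8 variables draw from only 8 values {1, 2, 3, 4, 5, 6, 7, 8}, so each is used; only locker 7 can be 5, hence locker 7 = 5.
The 7 still-open variables together cover exactly {1, 2, 3, 4, 6, 7, 8} — 7 values for 7 variables — and 6 appears only in locker 8's list, so locker 8 = 6.
The 6 still-open variables together cover exactly {1, 2, 3, 4, 7, 8} — 6 values for 6 variables — and 8 appears only in locker 1's list, so locker 1 = 8.
The 5 still-open variables together cover exactly {1, 2, 3, 4, 7} — 5 values for 5 variables — and 3 appears only in locker 5's list, so locker 5 = 3.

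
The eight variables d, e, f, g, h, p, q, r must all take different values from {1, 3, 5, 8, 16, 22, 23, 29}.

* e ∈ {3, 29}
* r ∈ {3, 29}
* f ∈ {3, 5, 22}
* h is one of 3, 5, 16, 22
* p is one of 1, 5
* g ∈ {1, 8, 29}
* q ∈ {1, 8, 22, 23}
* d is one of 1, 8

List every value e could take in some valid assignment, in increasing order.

The 8 variables draw from only 8 values {1, 3, 5, 8, 16, 22, 23, 29}, so each is used; only h can be 16, hence h = 16.
The 7 still-open variables draw from only 7 values {1, 3, 5, 8, 22, 23, 29}, so each is used; only q can be 23, hence q = 23.
The 6 still-open variables together cover exactly {1, 3, 5, 8, 22, 29} — 6 values for 6 variables — and 22 appears only in f's list, so f = 22.
The 5 still-open variables together cover exactly {1, 3, 5, 8, 29} — 5 values for 5 variables — and 5 appears only in p's list, so p = 5.
The 2 variables e and r are confined to {3, 29}, which locks those values in; drop them from g.
No further eliminations apply; e can still be any of 3, 29.

3, 29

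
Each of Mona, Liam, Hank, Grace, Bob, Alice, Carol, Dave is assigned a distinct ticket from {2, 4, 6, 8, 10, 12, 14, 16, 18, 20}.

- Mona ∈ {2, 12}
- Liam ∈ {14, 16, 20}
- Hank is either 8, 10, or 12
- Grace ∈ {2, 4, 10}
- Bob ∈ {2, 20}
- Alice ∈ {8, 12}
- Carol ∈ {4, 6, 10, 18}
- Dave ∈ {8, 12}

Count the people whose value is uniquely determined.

4

The 2 variables Alice and Dave are confined to {8, 12}, which locks those values in; drop them from Mona, Hank.
Mona has just one choice, so Mona = 2. Remove 2 from Grace, Bob.
That leaves Hank = 10. Strike 10 from Grace, Carol.
Grace's domain is down to {4}, so Grace = 4. Eliminate 4 elsewhere: Carol.
Bob's domain is down to {20}, so Bob = 20. Eliminate 20 elsewhere: Liam.
Determined: Mona=2, Hank=10, Grace=4, Bob=20. The other people each still have more than one consistent value. That makes 4.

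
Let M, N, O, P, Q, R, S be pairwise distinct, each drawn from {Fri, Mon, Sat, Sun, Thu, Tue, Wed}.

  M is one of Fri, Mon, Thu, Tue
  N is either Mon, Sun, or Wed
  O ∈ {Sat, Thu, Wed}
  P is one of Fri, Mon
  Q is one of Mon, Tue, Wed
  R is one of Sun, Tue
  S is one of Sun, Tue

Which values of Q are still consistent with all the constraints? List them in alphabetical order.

Mon, Wed

The 7 variables together cover exactly {Fri, Mon, Sat, Sun, Thu, Tue, Wed} — 7 values for 7 variables — and Sat appears only in O's list, so O = Sat.
The 6 still-open variables draw from only 6 values {Fri, Mon, Sun, Thu, Tue, Wed}, so each is used; only M can be Thu, hence M = Thu.
The 5 still-open variables together cover exactly {Fri, Mon, Sun, Tue, Wed} — 5 values for 5 variables — and Fri appears only in P's list, so P = Fri.
R and S share exactly the 2 values {Sun, Tue}; by pigeonhole those values go to them, so strike Sun, Tue from N, Q.
No further eliminations apply; Q can still be any of Mon, Wed.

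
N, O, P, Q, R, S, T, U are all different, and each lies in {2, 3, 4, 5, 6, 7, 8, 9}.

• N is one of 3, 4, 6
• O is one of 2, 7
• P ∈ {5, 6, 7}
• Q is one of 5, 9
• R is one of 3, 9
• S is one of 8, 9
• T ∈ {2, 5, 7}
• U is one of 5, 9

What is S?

The 8 variables together cover exactly {2, 3, 4, 5, 6, 7, 8, 9} — 8 values for 8 variables — and 4 appears only in N's list, so N = 4.
Among the 7 still-open variables, 3 fits only R (and all 7 values in {2, 3, 5, 6, 7, 8, 9} must be used), so R = 3.
The 6 still-open variables draw from only 6 values {2, 5, 6, 7, 8, 9}, so each is used; only P can be 6, hence P = 6.
The 5 still-open variables draw from only 5 values {2, 5, 7, 8, 9}, so each is used; only S can be 8, hence S = 8.

8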